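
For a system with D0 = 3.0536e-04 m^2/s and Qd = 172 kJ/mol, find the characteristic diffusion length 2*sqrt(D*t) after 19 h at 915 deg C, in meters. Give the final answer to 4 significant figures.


Step 1: D = D0 * exp(-Qd/(R*T))
T = 1188.15 K
D = 3.0536e-04 * exp(-172e3 / (8.314 * 1188.15)) = 8.37342e-12 m^2/s
Step 2: L = 2*sqrt(D*t)
t = 19 h = 68400 s
L = 2*sqrt(8.37342e-12 * 68400) = 1.514e-03 m


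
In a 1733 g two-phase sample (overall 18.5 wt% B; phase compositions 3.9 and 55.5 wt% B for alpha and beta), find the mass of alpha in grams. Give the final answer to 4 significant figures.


f_alpha = (C_beta - C0) / (C_beta - C_alpha)
f_alpha = (55.5 - 18.5) / (55.5 - 3.9) = 0.717054
m_alpha = f_alpha * m_total = 0.717054 * 1733 = 1243 g


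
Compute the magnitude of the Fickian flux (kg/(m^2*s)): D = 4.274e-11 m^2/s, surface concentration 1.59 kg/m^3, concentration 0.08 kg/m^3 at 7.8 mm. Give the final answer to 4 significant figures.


J = -D * (dC/dx) = D * (C1 - C2) / dx
J = 4.274e-11 * (1.59 - 0.08) / 7.8e-03
J = 8.274e-09 kg/(m^2*s)


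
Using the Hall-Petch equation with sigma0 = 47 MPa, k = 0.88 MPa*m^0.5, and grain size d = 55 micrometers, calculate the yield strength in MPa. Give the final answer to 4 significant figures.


sigma_y = sigma0 + k / sqrt(d)
d = 55 um = 5.5e-05 m
sigma_y = 47 + 0.88 / sqrt(5.5e-05)
sigma_y = 165.7 MPa


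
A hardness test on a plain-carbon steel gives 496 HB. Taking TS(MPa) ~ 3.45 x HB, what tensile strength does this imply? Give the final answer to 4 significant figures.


TS (MPa) = 3.45 * HB
TS = 3.45 * 496
TS = 1711 MPa


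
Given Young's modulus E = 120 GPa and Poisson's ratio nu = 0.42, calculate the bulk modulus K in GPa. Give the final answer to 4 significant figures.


K = E / (3*(1-2*nu))
K = 120 / (3*(1-2*0.42))
K = 250 GPa


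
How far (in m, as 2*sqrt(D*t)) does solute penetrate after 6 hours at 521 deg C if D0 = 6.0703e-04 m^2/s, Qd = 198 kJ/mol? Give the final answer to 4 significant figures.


Step 1: D = D0 * exp(-Qd/(R*T))
T = 794.15 K
D = 6.0703e-04 * exp(-198e3 / (8.314 * 794.15)) = 5.7469e-17 m^2/s
Step 2: L = 2*sqrt(D*t)
t = 6 h = 21600 s
L = 2*sqrt(5.7469e-17 * 21600) = 2.228e-06 m


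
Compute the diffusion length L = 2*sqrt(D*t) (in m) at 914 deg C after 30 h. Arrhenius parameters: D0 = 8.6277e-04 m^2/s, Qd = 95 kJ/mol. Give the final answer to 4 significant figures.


Step 1: D = D0 * exp(-Qd/(R*T))
T = 1187.15 K
D = 8.6277e-04 * exp(-95e3 / (8.314 * 1187.15)) = 5.69824e-08 m^2/s
Step 2: L = 2*sqrt(D*t)
t = 30 h = 108000 s
L = 2*sqrt(5.69824e-08 * 108000) = 0.1569 m


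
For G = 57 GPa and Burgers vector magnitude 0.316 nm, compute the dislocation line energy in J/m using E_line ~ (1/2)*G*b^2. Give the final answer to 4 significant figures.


E = G*b^2/2
b = 0.316 nm = 3.16e-10 m
G = 57 GPa = 5.7e+10 Pa
E = 0.5 * 5.7e+10 * (3.16e-10)^2
E = 2.846e-09 J/m


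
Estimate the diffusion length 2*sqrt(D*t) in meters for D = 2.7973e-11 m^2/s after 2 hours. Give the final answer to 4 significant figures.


t = 2 hr = 7200 s
Diffusion length = 2*sqrt(D*t)
= 2*sqrt(2.7973e-11 * 7200)
= 8.976e-04 m


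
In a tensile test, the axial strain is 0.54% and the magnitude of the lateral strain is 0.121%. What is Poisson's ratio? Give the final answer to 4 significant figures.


nu = -epsilon_lat / epsilon_axial
Lateral strain is contraction (negative), so using magnitudes:
nu = 0.121 / 0.54
nu = 0.2241


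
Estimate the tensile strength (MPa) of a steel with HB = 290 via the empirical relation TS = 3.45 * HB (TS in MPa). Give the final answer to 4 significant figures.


TS (MPa) = 3.45 * HB
TS = 3.45 * 290
TS = 1001 MPa


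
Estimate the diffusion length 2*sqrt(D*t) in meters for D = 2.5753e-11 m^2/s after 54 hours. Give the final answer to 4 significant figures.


t = 54 hr = 194400 s
Diffusion length = 2*sqrt(D*t)
= 2*sqrt(2.5753e-11 * 194400)
= 4.475e-03 m


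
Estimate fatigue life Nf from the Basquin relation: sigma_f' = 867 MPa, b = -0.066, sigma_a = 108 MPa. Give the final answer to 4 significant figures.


sigma_a = sigma_f' * (2*Nf)^b
2*Nf = (sigma_a / sigma_f')^(1/b)
2*Nf = (108 / 867)^(1/-0.066)
2*Nf = 5.08148e+13
Nf = 2.541e+13 cycles


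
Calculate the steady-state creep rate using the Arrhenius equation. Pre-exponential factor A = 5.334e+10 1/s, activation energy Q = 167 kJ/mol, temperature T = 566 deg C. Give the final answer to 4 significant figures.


rate = A * exp(-Q / (R*T))
T = 566 + 273.15 = 839.15 K
rate = 5.334e+10 * exp(-167e3 / (8.314 * 839.15))
rate = 2.145 1/s


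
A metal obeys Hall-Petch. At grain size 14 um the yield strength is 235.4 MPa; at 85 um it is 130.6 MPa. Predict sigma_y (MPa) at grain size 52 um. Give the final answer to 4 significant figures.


sigma_y = sigma0 + k / sqrt(d)
1/sqrt(d1) = 1/sqrt(1.4e-05) = 267.261;  1/sqrt(d2) = 108.465
k = (sigma1 - sigma2) / (1/sqrt(d1) - 1/sqrt(d2)) = (235.4 - 130.6) / (267.261 - 108.465) = 0.659966 MPa*m^0.5
sigma0 = sigma1 - k/sqrt(d1) = 235.4 - 0.659966*267.261 = 59.0166 MPa
sigma_y(d3) = 59.0166 + 0.659966 / sqrt(5.2e-05) = 150.5 MPa


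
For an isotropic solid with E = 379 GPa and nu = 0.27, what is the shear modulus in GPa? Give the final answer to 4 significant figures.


G = E / (2*(1+nu))
G = 379 / (2*(1+0.27))
G = 149.2 GPa


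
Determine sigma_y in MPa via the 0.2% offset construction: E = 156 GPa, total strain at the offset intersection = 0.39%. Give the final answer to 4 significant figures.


Offset strain = 0.002
Elastic strain at yield = total_strain - offset = 3.9e-03 - 0.002 = 1.9e-03
sigma_y = E * elastic_strain = 156000 * 1.9e-03
sigma_y = 296.4 MPa


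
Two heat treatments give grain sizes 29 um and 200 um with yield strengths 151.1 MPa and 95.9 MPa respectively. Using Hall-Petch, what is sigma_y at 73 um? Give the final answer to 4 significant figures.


sigma_y = sigma0 + k / sqrt(d)
1/sqrt(d1) = 1/sqrt(2.9e-05) = 185.695;  1/sqrt(d2) = 70.7107
k = (sigma1 - sigma2) / (1/sqrt(d1) - 1/sqrt(d2)) = (151.1 - 95.9) / (185.695 - 70.7107) = 0.480064 MPa*m^0.5
sigma0 = sigma1 - k/sqrt(d1) = 151.1 - 0.480064*185.695 = 61.9543 MPa
sigma_y(d3) = 61.9543 + 0.480064 / sqrt(7.3e-05) = 118.1 MPa


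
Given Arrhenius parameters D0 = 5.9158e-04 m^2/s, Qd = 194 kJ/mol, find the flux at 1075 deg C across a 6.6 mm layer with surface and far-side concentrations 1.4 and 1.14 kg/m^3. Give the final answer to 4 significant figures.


Step 1: D = D0 * exp(-Qd/(R*T))
T = 1075 + 273.15 = 1348.15 K
D = 5.9158e-04 * exp(-194e3 / (8.314 * 1348.15)) = 1.79941e-11 m^2/s
Step 2: J = D * (C1 - C2) / dx
J = 1.79941e-11 * (1.4 - 1.14) / 6.6e-03
J = 7.089e-10 kg/(m^2*s)


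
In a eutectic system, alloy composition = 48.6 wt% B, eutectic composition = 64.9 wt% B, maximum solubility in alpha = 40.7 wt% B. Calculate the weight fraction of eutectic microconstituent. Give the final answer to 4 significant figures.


f_primary = (C_e - C0) / (C_e - C_alpha_max)
f_primary = (64.9 - 48.6) / (64.9 - 40.7)
f_primary = 0.673554
f_eutectic = 1 - 0.673554 = 0.3264


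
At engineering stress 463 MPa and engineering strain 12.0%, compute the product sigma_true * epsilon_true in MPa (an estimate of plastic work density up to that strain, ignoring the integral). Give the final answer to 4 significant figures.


sigma_true = sigma_eng * (1 + epsilon_eng)
sigma_true = 463 * (1 + 0.12) = 518.56 MPa
epsilon_true = ln(1 + epsilon_eng)
epsilon_true = ln(1 + 0.12) = 0.113329
sigma_true * epsilon_true = 518.56 * 0.113329 = 58.77 MPa


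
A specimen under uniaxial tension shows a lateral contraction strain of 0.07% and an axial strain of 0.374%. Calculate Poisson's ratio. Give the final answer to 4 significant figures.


nu = -epsilon_lat / epsilon_axial
Lateral strain is contraction (negative), so using magnitudes:
nu = 0.07 / 0.374
nu = 0.1872


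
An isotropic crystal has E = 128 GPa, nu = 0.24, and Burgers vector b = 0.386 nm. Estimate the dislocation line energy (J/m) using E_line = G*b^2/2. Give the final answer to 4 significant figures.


Step 1: G = E / (2*(1+nu))
G = 128 / (2*(1+0.24)) = 51.6129 GPa = 5.16129e+10 Pa
Step 2: E_line = G*b^2/2
b = 0.386 nm = 3.86e-10 m
E_line = 0.5 * 5.16129e+10 * (3.86e-10)^2 = 3.845e-09 J/m


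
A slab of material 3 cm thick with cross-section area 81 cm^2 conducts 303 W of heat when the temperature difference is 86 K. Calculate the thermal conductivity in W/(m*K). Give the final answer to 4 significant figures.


k = Q*L / (A*dT)
L = 0.03 m, A = 8.1e-03 m^2
k = 303 * 0.03 / (8.1e-03 * 86)
k = 13.05 W/(m*K)


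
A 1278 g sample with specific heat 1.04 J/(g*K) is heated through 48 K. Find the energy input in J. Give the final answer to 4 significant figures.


Q = m * cp * dT
Q = 1278 * 1.04 * 48
Q = 63800 J


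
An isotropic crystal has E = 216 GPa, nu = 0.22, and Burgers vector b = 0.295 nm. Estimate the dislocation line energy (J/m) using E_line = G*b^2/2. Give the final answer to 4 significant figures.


Step 1: G = E / (2*(1+nu))
G = 216 / (2*(1+0.22)) = 88.5246 GPa = 8.85246e+10 Pa
Step 2: E_line = G*b^2/2
b = 0.295 nm = 2.95e-10 m
E_line = 0.5 * 8.85246e+10 * (2.95e-10)^2 = 3.852e-09 J/m


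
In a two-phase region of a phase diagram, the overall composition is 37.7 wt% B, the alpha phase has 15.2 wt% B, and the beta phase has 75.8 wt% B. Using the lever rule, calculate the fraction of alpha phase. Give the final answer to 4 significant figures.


f_alpha = (C_beta - C0) / (C_beta - C_alpha)
f_alpha = (75.8 - 37.7) / (75.8 - 15.2)
f_alpha = 0.6287


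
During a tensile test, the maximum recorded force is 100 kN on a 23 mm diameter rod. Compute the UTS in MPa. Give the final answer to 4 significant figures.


A0 = pi*(d/2)^2 = pi*(23/2)^2 = 415.476 mm^2
UTS = F_max / A0 = 100*1000 / 415.476
UTS = 240.7 MPa


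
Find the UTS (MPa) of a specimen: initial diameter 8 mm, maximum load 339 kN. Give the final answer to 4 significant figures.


A0 = pi*(d/2)^2 = pi*(8/2)^2 = 50.2655 mm^2
UTS = F_max / A0 = 339*1000 / 50.2655
UTS = 6744 MPa


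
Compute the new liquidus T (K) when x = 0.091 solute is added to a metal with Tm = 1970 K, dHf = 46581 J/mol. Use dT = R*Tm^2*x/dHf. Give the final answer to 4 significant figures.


dT = R*Tm^2*x / dHf
dT = 8.314 * 1970^2 * 0.091 / 46581
dT = 63.034 K
T_new = 1970 - 63.034 = 1907 K


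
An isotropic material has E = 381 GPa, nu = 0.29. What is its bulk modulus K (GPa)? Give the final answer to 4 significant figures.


K = E / (3*(1-2*nu))
K = 381 / (3*(1-2*0.29))
K = 302.4 GPa


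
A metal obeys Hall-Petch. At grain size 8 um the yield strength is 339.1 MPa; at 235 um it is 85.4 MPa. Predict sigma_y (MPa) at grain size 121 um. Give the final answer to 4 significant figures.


sigma_y = sigma0 + k / sqrt(d)
1/sqrt(d1) = 1/sqrt(8e-06) = 353.553;  1/sqrt(d2) = 65.2328
k = (sigma1 - sigma2) / (1/sqrt(d1) - 1/sqrt(d2)) = (339.1 - 85.4) / (353.553 - 65.2328) = 0.879923 MPa*m^0.5
sigma0 = sigma1 - k/sqrt(d1) = 339.1 - 0.879923*353.553 = 28.0001 MPa
sigma_y(d3) = 28.0001 + 0.879923 / sqrt(1.21e-04) = 108 MPa


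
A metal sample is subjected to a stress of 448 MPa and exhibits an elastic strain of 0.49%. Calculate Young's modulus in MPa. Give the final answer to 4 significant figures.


E = sigma / epsilon
epsilon = 0.49% = 4.9e-03
E = 448 / 4.9e-03
E = 91430 MPa


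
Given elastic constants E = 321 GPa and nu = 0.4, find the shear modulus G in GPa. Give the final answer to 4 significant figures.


G = E / (2*(1+nu))
G = 321 / (2*(1+0.4))
G = 114.6 GPa


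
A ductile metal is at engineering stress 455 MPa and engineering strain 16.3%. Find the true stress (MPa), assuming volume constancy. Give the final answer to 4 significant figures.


sigma_true = sigma_eng * (1 + epsilon_eng)
sigma_true = 455 * (1 + 0.163)
sigma_true = 529.2 MPa


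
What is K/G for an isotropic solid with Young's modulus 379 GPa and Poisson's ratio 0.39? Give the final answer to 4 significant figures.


G = E / (2*(1+nu))
G = 379 / (2*(1+0.39)) = 136.331 GPa
K = E / (3*(1-2*nu))
K = 379 / (3*(1-2*0.39)) = 574.242 GPa
K/G = 574.242 / 136.331 = 4.212


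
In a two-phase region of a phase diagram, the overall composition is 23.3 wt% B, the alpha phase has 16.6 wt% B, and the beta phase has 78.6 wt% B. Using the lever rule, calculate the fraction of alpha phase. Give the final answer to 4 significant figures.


f_alpha = (C_beta - C0) / (C_beta - C_alpha)
f_alpha = (78.6 - 23.3) / (78.6 - 16.6)
f_alpha = 0.8919


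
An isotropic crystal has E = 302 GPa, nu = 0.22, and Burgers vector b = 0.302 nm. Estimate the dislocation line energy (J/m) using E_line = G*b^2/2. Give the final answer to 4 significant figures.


Step 1: G = E / (2*(1+nu))
G = 302 / (2*(1+0.22)) = 123.77 GPa = 1.2377e+11 Pa
Step 2: E_line = G*b^2/2
b = 0.302 nm = 3.02e-10 m
E_line = 0.5 * 1.2377e+11 * (3.02e-10)^2 = 5.644e-09 J/m


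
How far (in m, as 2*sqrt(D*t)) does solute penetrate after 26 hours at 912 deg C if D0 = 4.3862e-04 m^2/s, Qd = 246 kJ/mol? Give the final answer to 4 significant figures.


Step 1: D = D0 * exp(-Qd/(R*T))
T = 1185.15 K
D = 4.3862e-04 * exp(-246e3 / (8.314 * 1185.15)) = 6.30119e-15 m^2/s
Step 2: L = 2*sqrt(D*t)
t = 26 h = 93600 s
L = 2*sqrt(6.30119e-15 * 93600) = 4.857e-05 m


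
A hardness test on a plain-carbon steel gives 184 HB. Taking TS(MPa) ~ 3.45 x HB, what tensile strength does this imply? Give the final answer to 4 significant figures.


TS (MPa) = 3.45 * HB
TS = 3.45 * 184
TS = 634.8 MPa


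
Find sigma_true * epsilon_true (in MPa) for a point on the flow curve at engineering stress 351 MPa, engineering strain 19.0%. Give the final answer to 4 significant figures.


sigma_true = sigma_eng * (1 + epsilon_eng)
sigma_true = 351 * (1 + 0.19) = 417.69 MPa
epsilon_true = ln(1 + epsilon_eng)
epsilon_true = ln(1 + 0.19) = 0.173953
sigma_true * epsilon_true = 417.69 * 0.173953 = 72.66 MPa


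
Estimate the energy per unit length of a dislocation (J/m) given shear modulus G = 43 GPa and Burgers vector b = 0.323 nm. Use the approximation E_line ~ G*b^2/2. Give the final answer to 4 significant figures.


E = G*b^2/2
b = 0.323 nm = 3.23e-10 m
G = 43 GPa = 4.3e+10 Pa
E = 0.5 * 4.3e+10 * (3.23e-10)^2
E = 2.243e-09 J/m


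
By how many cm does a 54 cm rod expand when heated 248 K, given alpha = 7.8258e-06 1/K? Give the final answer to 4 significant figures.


dL = L0 * alpha * dT
dL = 54 * 7.8258e-06 * 248
dL = 0.1048 cm


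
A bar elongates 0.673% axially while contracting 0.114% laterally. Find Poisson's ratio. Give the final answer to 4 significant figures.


nu = -epsilon_lat / epsilon_axial
Lateral strain is contraction (negative), so using magnitudes:
nu = 0.114 / 0.673
nu = 0.1694


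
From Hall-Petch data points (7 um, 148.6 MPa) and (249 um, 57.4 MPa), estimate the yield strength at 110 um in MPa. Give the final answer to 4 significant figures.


sigma_y = sigma0 + k / sqrt(d)
1/sqrt(d1) = 1/sqrt(7e-06) = 377.964;  1/sqrt(d2) = 63.3724
k = (sigma1 - sigma2) / (1/sqrt(d1) - 1/sqrt(d2)) = (148.6 - 57.4) / (377.964 - 63.3724) = 0.289899 MPa*m^0.5
sigma0 = sigma1 - k/sqrt(d1) = 148.6 - 0.289899*377.964 = 39.0284 MPa
sigma_y(d3) = 39.0284 + 0.289899 / sqrt(1.1e-04) = 66.67 MPa


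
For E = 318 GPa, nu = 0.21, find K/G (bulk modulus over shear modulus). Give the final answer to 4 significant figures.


G = E / (2*(1+nu))
G = 318 / (2*(1+0.21)) = 131.405 GPa
K = E / (3*(1-2*nu))
K = 318 / (3*(1-2*0.21)) = 182.759 GPa
K/G = 182.759 / 131.405 = 1.391


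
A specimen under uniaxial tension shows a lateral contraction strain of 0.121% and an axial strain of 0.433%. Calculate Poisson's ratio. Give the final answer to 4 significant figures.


nu = -epsilon_lat / epsilon_axial
Lateral strain is contraction (negative), so using magnitudes:
nu = 0.121 / 0.433
nu = 0.2794


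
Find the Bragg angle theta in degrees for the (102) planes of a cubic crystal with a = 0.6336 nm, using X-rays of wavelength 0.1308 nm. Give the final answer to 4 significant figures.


d = a / sqrt(h^2+k^2+l^2)
d = 0.6336 / sqrt(5) = 0.283355 nm
lambda = 2*d*sin(theta)  =>  sin(theta) = lambda / (2*d)
sin(theta) = 0.1308 / (2 * 0.283355) = 0.230806
theta = 13.34 deg


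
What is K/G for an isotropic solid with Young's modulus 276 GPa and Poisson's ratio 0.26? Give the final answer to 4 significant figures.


G = E / (2*(1+nu))
G = 276 / (2*(1+0.26)) = 109.524 GPa
K = E / (3*(1-2*nu))
K = 276 / (3*(1-2*0.26)) = 191.667 GPa
K/G = 191.667 / 109.524 = 1.75


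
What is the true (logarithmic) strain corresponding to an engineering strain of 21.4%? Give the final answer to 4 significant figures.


epsilon_true = ln(1 + epsilon_eng)
epsilon_true = ln(1 + 0.214)
epsilon_true = 0.1939


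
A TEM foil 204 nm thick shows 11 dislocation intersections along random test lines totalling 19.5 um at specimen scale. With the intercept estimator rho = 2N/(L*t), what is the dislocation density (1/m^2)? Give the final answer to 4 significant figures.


rho = 2N / (L * t)
L = 19.5 um = 1.95e-05 m, t = 204 nm = 2.04e-07 m
rho = 2 * 11 / (1.95e-05 * 2.04e-07)
rho = 5.53e+12 1/m^2


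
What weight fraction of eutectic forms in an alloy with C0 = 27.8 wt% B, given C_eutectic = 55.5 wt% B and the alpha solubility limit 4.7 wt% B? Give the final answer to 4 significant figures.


f_primary = (C_e - C0) / (C_e - C_alpha_max)
f_primary = (55.5 - 27.8) / (55.5 - 4.7)
f_primary = 0.545276
f_eutectic = 1 - 0.545276 = 0.4547


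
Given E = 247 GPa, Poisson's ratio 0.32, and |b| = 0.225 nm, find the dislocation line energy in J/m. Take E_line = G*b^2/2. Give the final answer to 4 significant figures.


Step 1: G = E / (2*(1+nu))
G = 247 / (2*(1+0.32)) = 93.5606 GPa = 9.35606e+10 Pa
Step 2: E_line = G*b^2/2
b = 0.225 nm = 2.25e-10 m
E_line = 0.5 * 9.35606e+10 * (2.25e-10)^2 = 2.368e-09 J/m


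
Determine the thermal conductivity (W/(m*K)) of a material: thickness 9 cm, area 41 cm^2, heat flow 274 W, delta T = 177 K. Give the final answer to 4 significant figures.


k = Q*L / (A*dT)
L = 0.09 m, A = 4.1e-03 m^2
k = 274 * 0.09 / (4.1e-03 * 177)
k = 33.98 W/(m*K)


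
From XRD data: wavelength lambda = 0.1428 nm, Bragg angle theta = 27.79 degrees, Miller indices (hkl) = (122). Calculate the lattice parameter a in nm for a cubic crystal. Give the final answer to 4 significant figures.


d = lambda / (2*sin(theta))
d = 0.1428 / (2*sin(27.79 deg))
d = 0.153143 nm
a = d * sqrt(h^2+k^2+l^2) = 0.153143 * sqrt(9)
a = 0.4594 nm


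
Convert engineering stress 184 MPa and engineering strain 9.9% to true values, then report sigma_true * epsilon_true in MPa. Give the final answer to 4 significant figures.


sigma_true = sigma_eng * (1 + epsilon_eng)
sigma_true = 184 * (1 + 0.099) = 202.216 MPa
epsilon_true = ln(1 + epsilon_eng)
epsilon_true = ln(1 + 0.099) = 0.0944007
sigma_true * epsilon_true = 202.216 * 0.0944007 = 19.09 MPa


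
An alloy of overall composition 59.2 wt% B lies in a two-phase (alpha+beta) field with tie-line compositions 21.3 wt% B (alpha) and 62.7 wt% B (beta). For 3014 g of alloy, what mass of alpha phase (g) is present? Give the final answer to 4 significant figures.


f_alpha = (C_beta - C0) / (C_beta - C_alpha)
f_alpha = (62.7 - 59.2) / (62.7 - 21.3) = 0.0845411
m_alpha = f_alpha * m_total = 0.0845411 * 3014 = 254.8 g


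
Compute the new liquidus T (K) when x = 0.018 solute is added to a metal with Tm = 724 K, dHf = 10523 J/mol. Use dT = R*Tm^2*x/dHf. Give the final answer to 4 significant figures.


dT = R*Tm^2*x / dHf
dT = 8.314 * 724^2 * 0.018 / 10523
dT = 7.45453 K
T_new = 724 - 7.45453 = 716.5 K


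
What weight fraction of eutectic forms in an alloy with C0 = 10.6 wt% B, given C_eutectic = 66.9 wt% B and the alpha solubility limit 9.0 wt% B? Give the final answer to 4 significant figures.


f_primary = (C_e - C0) / (C_e - C_alpha_max)
f_primary = (66.9 - 10.6) / (66.9 - 9.0)
f_primary = 0.972366
f_eutectic = 1 - 0.972366 = 0.02763


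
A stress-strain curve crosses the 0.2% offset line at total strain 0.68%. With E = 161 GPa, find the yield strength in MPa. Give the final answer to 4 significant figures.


Offset strain = 0.002
Elastic strain at yield = total_strain - offset = 6.8e-03 - 0.002 = 4.8e-03
sigma_y = E * elastic_strain = 161000 * 4.8e-03
sigma_y = 772.8 MPa


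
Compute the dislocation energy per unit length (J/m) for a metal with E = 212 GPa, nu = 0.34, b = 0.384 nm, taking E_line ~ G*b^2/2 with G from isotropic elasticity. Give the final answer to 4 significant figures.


Step 1: G = E / (2*(1+nu))
G = 212 / (2*(1+0.34)) = 79.1045 GPa = 7.91045e+10 Pa
Step 2: E_line = G*b^2/2
b = 0.384 nm = 3.84e-10 m
E_line = 0.5 * 7.91045e+10 * (3.84e-10)^2 = 5.832e-09 J/m


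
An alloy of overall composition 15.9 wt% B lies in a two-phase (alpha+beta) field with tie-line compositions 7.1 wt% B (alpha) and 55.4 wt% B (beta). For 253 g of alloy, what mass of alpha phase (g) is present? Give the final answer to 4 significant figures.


f_alpha = (C_beta - C0) / (C_beta - C_alpha)
f_alpha = (55.4 - 15.9) / (55.4 - 7.1) = 0.817805
m_alpha = f_alpha * m_total = 0.817805 * 253 = 206.9 g


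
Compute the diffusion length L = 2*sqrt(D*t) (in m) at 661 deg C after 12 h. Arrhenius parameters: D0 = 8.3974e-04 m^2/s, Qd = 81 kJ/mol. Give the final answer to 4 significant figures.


Step 1: D = D0 * exp(-Qd/(R*T))
T = 934.15 K
D = 8.3974e-04 * exp(-81e3 / (8.314 * 934.15)) = 2.48155e-08 m^2/s
Step 2: L = 2*sqrt(D*t)
t = 12 h = 43200 s
L = 2*sqrt(2.48155e-08 * 43200) = 0.06548 m


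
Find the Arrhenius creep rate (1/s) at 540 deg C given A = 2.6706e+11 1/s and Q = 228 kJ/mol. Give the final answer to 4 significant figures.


rate = A * exp(-Q / (R*T))
T = 540 + 273.15 = 813.15 K
rate = 2.6706e+11 * exp(-228e3 / (8.314 * 813.15))
rate = 6.025e-04 1/s


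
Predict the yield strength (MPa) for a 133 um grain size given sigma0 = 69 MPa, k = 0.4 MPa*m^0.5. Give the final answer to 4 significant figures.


sigma_y = sigma0 + k / sqrt(d)
d = 133 um = 1.33e-04 m
sigma_y = 69 + 0.4 / sqrt(1.33e-04)
sigma_y = 103.7 MPa


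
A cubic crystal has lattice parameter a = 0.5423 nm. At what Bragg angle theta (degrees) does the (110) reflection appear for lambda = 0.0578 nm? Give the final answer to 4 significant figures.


d = a / sqrt(h^2+k^2+l^2)
d = 0.5423 / sqrt(2) = 0.383464 nm
lambda = 2*d*sin(theta)  =>  sin(theta) = lambda / (2*d)
sin(theta) = 0.0578 / (2 * 0.383464) = 0.0753656
theta = 4.322 deg


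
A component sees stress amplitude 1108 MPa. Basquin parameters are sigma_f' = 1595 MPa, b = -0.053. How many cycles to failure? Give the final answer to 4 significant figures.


sigma_a = sigma_f' * (2*Nf)^b
2*Nf = (sigma_a / sigma_f')^(1/b)
2*Nf = (1108 / 1595)^(1/-0.053)
2*Nf = 966.72
Nf = 483.4 cycles


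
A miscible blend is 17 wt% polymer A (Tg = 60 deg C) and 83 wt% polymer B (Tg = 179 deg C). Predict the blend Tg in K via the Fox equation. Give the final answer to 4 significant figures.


1/Tg = w1/Tg1 + w2/Tg2 (in Kelvin)
Tg1 = 333.15 K, Tg2 = 452.15 K
1/Tg = 0.17/333.15 + 0.83/452.15
Tg = 426.3 K


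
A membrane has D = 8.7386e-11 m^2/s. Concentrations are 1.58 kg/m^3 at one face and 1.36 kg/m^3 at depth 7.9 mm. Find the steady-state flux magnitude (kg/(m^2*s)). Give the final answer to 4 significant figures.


J = -D * (dC/dx) = D * (C1 - C2) / dx
J = 8.7386e-11 * (1.58 - 1.36) / 7.9e-03
J = 2.434e-09 kg/(m^2*s)


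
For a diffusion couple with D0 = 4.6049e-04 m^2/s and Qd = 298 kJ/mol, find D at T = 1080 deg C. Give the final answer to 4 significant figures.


D = D0 * exp(-Qd / (R*T))
T = 1353.15 K
D = 4.6049e-04 * exp(-298e3 / (8.314 * 1353.15))
D = 1.443e-15 m^2/s


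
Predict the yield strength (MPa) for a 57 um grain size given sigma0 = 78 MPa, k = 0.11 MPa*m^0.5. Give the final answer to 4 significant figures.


sigma_y = sigma0 + k / sqrt(d)
d = 57 um = 5.7e-05 m
sigma_y = 78 + 0.11 / sqrt(5.7e-05)
sigma_y = 92.57 MPa


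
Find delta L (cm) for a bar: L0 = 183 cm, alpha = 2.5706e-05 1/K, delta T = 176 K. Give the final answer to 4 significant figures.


dL = L0 * alpha * dT
dL = 183 * 2.5706e-05 * 176
dL = 0.8279 cm


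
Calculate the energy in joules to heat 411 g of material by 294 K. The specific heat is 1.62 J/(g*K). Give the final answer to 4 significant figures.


Q = m * cp * dT
Q = 411 * 1.62 * 294
Q = 195800 J


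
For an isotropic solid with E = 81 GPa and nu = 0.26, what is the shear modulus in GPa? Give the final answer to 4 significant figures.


G = E / (2*(1+nu))
G = 81 / (2*(1+0.26))
G = 32.14 GPa


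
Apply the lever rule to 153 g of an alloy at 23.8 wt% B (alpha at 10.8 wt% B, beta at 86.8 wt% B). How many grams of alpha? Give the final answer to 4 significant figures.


f_alpha = (C_beta - C0) / (C_beta - C_alpha)
f_alpha = (86.8 - 23.8) / (86.8 - 10.8) = 0.828947
m_alpha = f_alpha * m_total = 0.828947 * 153 = 126.8 g


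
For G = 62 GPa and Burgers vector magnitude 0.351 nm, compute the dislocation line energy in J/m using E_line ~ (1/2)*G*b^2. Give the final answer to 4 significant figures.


E = G*b^2/2
b = 0.351 nm = 3.51e-10 m
G = 62 GPa = 6.2e+10 Pa
E = 0.5 * 6.2e+10 * (3.51e-10)^2
E = 3.819e-09 J/m


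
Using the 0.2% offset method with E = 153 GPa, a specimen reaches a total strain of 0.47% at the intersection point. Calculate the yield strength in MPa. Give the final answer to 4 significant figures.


Offset strain = 0.002
Elastic strain at yield = total_strain - offset = 4.7e-03 - 0.002 = 2.7e-03
sigma_y = E * elastic_strain = 153000 * 2.7e-03
sigma_y = 413.1 MPa


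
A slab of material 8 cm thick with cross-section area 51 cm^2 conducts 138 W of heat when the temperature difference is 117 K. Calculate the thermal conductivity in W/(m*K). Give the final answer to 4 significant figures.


k = Q*L / (A*dT)
L = 0.08 m, A = 5.1e-03 m^2
k = 138 * 0.08 / (5.1e-03 * 117)
k = 18.5 W/(m*K)


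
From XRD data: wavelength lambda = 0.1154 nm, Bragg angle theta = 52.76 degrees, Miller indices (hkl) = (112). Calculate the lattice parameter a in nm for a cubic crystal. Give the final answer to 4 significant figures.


d = lambda / (2*sin(theta))
d = 0.1154 / (2*sin(52.76 deg))
d = 0.0724776 nm
a = d * sqrt(h^2+k^2+l^2) = 0.0724776 * sqrt(6)
a = 0.1775 nm


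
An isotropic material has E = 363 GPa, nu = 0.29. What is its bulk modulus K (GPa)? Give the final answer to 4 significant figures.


K = E / (3*(1-2*nu))
K = 363 / (3*(1-2*0.29))
K = 288.1 GPa


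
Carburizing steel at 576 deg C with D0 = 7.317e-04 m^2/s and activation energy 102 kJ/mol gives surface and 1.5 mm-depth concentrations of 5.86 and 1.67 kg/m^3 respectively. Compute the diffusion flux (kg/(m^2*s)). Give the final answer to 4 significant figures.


Step 1: D = D0 * exp(-Qd/(R*T))
T = 576 + 273.15 = 849.15 K
D = 7.317e-04 * exp(-102e3 / (8.314 * 849.15)) = 3.88754e-10 m^2/s
Step 2: J = D * (C1 - C2) / dx
J = 3.88754e-10 * (5.86 - 1.67) / 1.5e-03
J = 1.086e-06 kg/(m^2*s)


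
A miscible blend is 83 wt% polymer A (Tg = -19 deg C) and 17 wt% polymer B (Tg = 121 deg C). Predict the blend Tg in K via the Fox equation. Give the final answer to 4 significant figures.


1/Tg = w1/Tg1 + w2/Tg2 (in Kelvin)
Tg1 = 254.15 K, Tg2 = 394.15 K
1/Tg = 0.83/254.15 + 0.17/394.15
Tg = 270.5 K


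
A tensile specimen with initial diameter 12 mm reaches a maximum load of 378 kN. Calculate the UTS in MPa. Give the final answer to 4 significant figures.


A0 = pi*(d/2)^2 = pi*(12/2)^2 = 113.097 mm^2
UTS = F_max / A0 = 378*1000 / 113.097
UTS = 3342 MPa


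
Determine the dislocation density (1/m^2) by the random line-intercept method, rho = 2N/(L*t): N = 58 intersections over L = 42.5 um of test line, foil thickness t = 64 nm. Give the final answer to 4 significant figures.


rho = 2N / (L * t)
L = 42.5 um = 4.25e-05 m, t = 64 nm = 6.4e-08 m
rho = 2 * 58 / (4.25e-05 * 6.4e-08)
rho = 4.265e+13 1/m^2


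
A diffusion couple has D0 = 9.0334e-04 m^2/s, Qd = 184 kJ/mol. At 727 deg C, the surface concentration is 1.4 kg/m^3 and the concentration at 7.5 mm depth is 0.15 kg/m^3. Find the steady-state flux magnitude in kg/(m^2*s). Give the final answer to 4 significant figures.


Step 1: D = D0 * exp(-Qd/(R*T))
T = 727 + 273.15 = 1000.15 K
D = 9.0334e-04 * exp(-184e3 / (8.314 * 1000.15)) = 2.21703e-13 m^2/s
Step 2: J = D * (C1 - C2) / dx
J = 2.21703e-13 * (1.4 - 0.15) / 7.5e-03
J = 3.695e-11 kg/(m^2*s)


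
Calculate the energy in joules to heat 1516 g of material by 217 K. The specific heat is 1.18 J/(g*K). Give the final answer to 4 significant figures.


Q = m * cp * dT
Q = 1516 * 1.18 * 217
Q = 388200 J


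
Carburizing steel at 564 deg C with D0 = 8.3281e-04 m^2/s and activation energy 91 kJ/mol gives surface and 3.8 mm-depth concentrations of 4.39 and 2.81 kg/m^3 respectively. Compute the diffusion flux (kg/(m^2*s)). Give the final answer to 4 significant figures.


Step 1: D = D0 * exp(-Qd/(R*T))
T = 564 + 273.15 = 837.15 K
D = 8.3281e-04 * exp(-91e3 / (8.314 * 837.15)) = 1.74712e-09 m^2/s
Step 2: J = D * (C1 - C2) / dx
J = 1.74712e-09 * (4.39 - 2.81) / 3.8e-03
J = 7.264e-07 kg/(m^2*s)


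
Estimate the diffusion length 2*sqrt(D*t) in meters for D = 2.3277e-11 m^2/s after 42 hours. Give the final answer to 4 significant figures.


t = 42 hr = 151200 s
Diffusion length = 2*sqrt(D*t)
= 2*sqrt(2.3277e-11 * 151200)
= 3.752e-03 m


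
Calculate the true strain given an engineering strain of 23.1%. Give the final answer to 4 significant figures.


epsilon_true = ln(1 + epsilon_eng)
epsilon_true = ln(1 + 0.231)
epsilon_true = 0.2078


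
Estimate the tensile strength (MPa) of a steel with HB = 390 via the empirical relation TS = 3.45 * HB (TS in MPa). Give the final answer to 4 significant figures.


TS (MPa) = 3.45 * HB
TS = 3.45 * 390
TS = 1346 MPa


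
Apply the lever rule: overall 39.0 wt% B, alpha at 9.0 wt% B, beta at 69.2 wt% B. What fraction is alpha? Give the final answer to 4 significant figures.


f_alpha = (C_beta - C0) / (C_beta - C_alpha)
f_alpha = (69.2 - 39.0) / (69.2 - 9.0)
f_alpha = 0.5017


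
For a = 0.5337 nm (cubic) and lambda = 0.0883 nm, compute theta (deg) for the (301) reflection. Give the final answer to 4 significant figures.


d = a / sqrt(h^2+k^2+l^2)
d = 0.5337 / sqrt(10) = 0.168771 nm
lambda = 2*d*sin(theta)  =>  sin(theta) = lambda / (2*d)
sin(theta) = 0.0883 / (2 * 0.168771) = 0.261597
theta = 15.16 deg


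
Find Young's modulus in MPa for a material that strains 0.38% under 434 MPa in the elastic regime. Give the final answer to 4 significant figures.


E = sigma / epsilon
epsilon = 0.38% = 3.8e-03
E = 434 / 3.8e-03
E = 114200 MPa


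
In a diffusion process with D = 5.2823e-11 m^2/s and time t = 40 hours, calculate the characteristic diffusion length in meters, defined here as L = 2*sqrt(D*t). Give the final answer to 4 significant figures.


t = 40 hr = 144000 s
Diffusion length = 2*sqrt(D*t)
= 2*sqrt(5.2823e-11 * 144000)
= 5.516e-03 m


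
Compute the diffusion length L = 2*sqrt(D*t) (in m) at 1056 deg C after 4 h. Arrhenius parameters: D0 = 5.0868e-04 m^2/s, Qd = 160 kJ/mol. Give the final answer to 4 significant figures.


Step 1: D = D0 * exp(-Qd/(R*T))
T = 1329.15 K
D = 5.0868e-04 * exp(-160e3 / (8.314 * 1329.15)) = 2.62019e-10 m^2/s
Step 2: L = 2*sqrt(D*t)
t = 4 h = 14400 s
L = 2*sqrt(2.62019e-10 * 14400) = 3.885e-03 m


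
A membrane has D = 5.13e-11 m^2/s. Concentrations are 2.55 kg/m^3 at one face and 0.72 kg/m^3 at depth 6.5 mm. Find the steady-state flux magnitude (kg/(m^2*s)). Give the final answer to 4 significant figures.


J = -D * (dC/dx) = D * (C1 - C2) / dx
J = 5.13e-11 * (2.55 - 0.72) / 6.5e-03
J = 1.444e-08 kg/(m^2*s)


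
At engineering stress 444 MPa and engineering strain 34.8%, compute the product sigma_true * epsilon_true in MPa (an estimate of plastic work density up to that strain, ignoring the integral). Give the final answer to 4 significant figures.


sigma_true = sigma_eng * (1 + epsilon_eng)
sigma_true = 444 * (1 + 0.348) = 598.512 MPa
epsilon_true = ln(1 + epsilon_eng)
epsilon_true = ln(1 + 0.348) = 0.298622
sigma_true * epsilon_true = 598.512 * 0.298622 = 178.7 MPa


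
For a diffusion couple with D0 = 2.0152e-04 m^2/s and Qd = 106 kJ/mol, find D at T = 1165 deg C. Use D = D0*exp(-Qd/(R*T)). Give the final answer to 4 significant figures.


D = D0 * exp(-Qd / (R*T))
T = 1438.15 K
D = 2.0152e-04 * exp(-106e3 / (8.314 * 1438.15))
D = 2.846e-08 m^2/s


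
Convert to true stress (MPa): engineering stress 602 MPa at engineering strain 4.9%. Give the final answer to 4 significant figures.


sigma_true = sigma_eng * (1 + epsilon_eng)
sigma_true = 602 * (1 + 0.049)
sigma_true = 631.5 MPa


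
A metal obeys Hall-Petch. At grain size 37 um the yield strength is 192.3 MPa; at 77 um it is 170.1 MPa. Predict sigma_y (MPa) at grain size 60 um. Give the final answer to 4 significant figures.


sigma_y = sigma0 + k / sqrt(d)
1/sqrt(d1) = 1/sqrt(3.7e-05) = 164.399;  1/sqrt(d2) = 113.961
k = (sigma1 - sigma2) / (1/sqrt(d1) - 1/sqrt(d2)) = (192.3 - 170.1) / (164.399 - 113.961) = 0.440141 MPa*m^0.5
sigma0 = sigma1 - k/sqrt(d1) = 192.3 - 0.440141*164.399 = 119.941 MPa
sigma_y(d3) = 119.941 + 0.440141 / sqrt(6e-05) = 176.8 MPa


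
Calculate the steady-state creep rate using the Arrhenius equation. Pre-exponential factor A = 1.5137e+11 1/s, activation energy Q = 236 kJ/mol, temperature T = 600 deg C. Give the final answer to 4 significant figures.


rate = A * exp(-Q / (R*T))
T = 600 + 273.15 = 873.15 K
rate = 1.5137e+11 * exp(-236e3 / (8.314 * 873.15))
rate = 1.151e-03 1/s


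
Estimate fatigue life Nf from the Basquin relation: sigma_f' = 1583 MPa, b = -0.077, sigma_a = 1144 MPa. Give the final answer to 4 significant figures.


sigma_a = sigma_f' * (2*Nf)^b
2*Nf = (sigma_a / sigma_f')^(1/b)
2*Nf = (1144 / 1583)^(1/-0.077)
2*Nf = 67.9019
Nf = 33.95 cycles


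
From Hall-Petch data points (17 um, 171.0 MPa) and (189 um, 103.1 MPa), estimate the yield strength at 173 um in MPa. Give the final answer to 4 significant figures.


sigma_y = sigma0 + k / sqrt(d)
1/sqrt(d1) = 1/sqrt(1.7e-05) = 242.536;  1/sqrt(d2) = 72.7393
k = (sigma1 - sigma2) / (1/sqrt(d1) - 1/sqrt(d2)) = (171.0 - 103.1) / (242.536 - 72.7393) = 0.399891 MPa*m^0.5
sigma0 = sigma1 - k/sqrt(d1) = 171.0 - 0.399891*242.536 = 74.0122 MPa
sigma_y(d3) = 74.0122 + 0.399891 / sqrt(1.73e-04) = 104.4 MPa


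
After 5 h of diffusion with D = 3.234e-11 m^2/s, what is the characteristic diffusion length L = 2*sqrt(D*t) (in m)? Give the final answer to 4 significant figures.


t = 5 hr = 18000 s
Diffusion length = 2*sqrt(D*t)
= 2*sqrt(3.234e-11 * 18000)
= 1.526e-03 m


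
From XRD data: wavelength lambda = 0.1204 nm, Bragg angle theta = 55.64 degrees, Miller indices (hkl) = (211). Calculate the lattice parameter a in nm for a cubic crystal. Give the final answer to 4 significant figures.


d = lambda / (2*sin(theta))
d = 0.1204 / (2*sin(55.64 deg))
d = 0.0729248 nm
a = d * sqrt(h^2+k^2+l^2) = 0.0729248 * sqrt(6)
a = 0.1786 nm


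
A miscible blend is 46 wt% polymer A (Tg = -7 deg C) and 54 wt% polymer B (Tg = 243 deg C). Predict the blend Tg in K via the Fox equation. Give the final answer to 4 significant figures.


1/Tg = w1/Tg1 + w2/Tg2 (in Kelvin)
Tg1 = 266.15 K, Tg2 = 516.15 K
1/Tg = 0.46/266.15 + 0.54/516.15
Tg = 360.4 K


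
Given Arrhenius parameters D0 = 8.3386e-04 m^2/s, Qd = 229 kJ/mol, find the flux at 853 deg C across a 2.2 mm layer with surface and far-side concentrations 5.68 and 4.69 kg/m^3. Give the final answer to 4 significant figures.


Step 1: D = D0 * exp(-Qd/(R*T))
T = 853 + 273.15 = 1126.15 K
D = 8.3386e-04 * exp(-229e3 / (8.314 * 1126.15)) = 1.99029e-14 m^2/s
Step 2: J = D * (C1 - C2) / dx
J = 1.99029e-14 * (5.68 - 4.69) / 2.2e-03
J = 8.956e-12 kg/(m^2*s)


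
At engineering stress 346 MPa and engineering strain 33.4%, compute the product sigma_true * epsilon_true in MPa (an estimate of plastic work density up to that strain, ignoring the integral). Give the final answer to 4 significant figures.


sigma_true = sigma_eng * (1 + epsilon_eng)
sigma_true = 346 * (1 + 0.334) = 461.564 MPa
epsilon_true = ln(1 + epsilon_eng)
epsilon_true = ln(1 + 0.334) = 0.288182
sigma_true * epsilon_true = 461.564 * 0.288182 = 133 MPa


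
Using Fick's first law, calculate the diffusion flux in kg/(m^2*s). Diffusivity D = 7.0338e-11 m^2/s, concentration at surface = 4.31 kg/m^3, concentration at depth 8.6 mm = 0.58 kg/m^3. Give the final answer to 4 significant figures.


J = -D * (dC/dx) = D * (C1 - C2) / dx
J = 7.0338e-11 * (4.31 - 0.58) / 8.6e-03
J = 3.051e-08 kg/(m^2*s)


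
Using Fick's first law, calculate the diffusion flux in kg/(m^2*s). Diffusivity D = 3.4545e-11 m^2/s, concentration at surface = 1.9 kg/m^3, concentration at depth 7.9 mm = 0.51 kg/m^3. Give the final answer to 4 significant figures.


J = -D * (dC/dx) = D * (C1 - C2) / dx
J = 3.4545e-11 * (1.9 - 0.51) / 7.9e-03
J = 6.078e-09 kg/(m^2*s)


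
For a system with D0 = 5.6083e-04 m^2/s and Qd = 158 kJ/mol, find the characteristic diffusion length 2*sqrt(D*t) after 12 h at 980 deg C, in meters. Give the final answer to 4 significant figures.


Step 1: D = D0 * exp(-Qd/(R*T))
T = 1253.15 K
D = 5.6083e-04 * exp(-158e3 / (8.314 * 1253.15)) = 1.45456e-10 m^2/s
Step 2: L = 2*sqrt(D*t)
t = 12 h = 43200 s
L = 2*sqrt(1.45456e-10 * 43200) = 5.013e-03 m


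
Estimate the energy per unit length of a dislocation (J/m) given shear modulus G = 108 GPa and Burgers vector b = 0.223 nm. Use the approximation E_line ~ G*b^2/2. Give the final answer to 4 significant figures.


E = G*b^2/2
b = 0.223 nm = 2.23e-10 m
G = 108 GPa = 1.08e+11 Pa
E = 0.5 * 1.08e+11 * (2.23e-10)^2
E = 2.685e-09 J/m


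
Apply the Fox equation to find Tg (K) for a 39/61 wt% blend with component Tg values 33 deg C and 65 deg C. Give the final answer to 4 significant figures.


1/Tg = w1/Tg1 + w2/Tg2 (in Kelvin)
Tg1 = 306.15 K, Tg2 = 338.15 K
1/Tg = 0.39/306.15 + 0.61/338.15
Tg = 324.9 K


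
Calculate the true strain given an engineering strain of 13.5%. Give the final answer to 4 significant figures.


epsilon_true = ln(1 + epsilon_eng)
epsilon_true = ln(1 + 0.135)
epsilon_true = 0.1266


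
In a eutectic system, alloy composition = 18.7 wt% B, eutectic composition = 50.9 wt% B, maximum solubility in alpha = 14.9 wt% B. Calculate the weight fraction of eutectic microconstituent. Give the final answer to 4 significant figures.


f_primary = (C_e - C0) / (C_e - C_alpha_max)
f_primary = (50.9 - 18.7) / (50.9 - 14.9)
f_primary = 0.894444
f_eutectic = 1 - 0.894444 = 0.1056


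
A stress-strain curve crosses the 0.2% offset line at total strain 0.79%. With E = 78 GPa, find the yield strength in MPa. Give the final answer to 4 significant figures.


Offset strain = 0.002
Elastic strain at yield = total_strain - offset = 7.9e-03 - 0.002 = 5.9e-03
sigma_y = E * elastic_strain = 78000 * 5.9e-03
sigma_y = 460.2 MPa


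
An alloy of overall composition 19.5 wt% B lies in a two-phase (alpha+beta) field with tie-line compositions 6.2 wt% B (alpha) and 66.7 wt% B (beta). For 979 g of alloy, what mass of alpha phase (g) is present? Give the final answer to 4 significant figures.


f_alpha = (C_beta - C0) / (C_beta - C_alpha)
f_alpha = (66.7 - 19.5) / (66.7 - 6.2) = 0.780165
m_alpha = f_alpha * m_total = 0.780165 * 979 = 763.8 g


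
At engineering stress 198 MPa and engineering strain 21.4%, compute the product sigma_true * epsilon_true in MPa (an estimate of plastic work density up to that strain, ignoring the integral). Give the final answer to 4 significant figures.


sigma_true = sigma_eng * (1 + epsilon_eng)
sigma_true = 198 * (1 + 0.214) = 240.372 MPa
epsilon_true = ln(1 + epsilon_eng)
epsilon_true = ln(1 + 0.214) = 0.193921
sigma_true * epsilon_true = 240.372 * 0.193921 = 46.61 MPa
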